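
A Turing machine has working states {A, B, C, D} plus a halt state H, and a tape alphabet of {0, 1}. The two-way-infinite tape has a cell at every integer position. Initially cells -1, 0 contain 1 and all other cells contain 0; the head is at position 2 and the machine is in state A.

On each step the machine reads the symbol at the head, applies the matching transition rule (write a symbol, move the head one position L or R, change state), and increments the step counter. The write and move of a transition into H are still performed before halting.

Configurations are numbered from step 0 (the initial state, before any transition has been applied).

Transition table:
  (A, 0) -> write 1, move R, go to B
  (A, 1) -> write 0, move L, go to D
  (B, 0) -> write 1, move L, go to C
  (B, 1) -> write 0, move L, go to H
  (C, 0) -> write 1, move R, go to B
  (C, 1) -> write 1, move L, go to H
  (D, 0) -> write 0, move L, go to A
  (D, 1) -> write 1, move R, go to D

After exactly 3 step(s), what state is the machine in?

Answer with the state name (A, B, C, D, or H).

Step 1: in state A at pos 2, read 0 -> (A,0)->write 1,move R,goto B. Now: state=B, head=3, tape[-2..4]=0110100 (head:      ^)
Step 2: in state B at pos 3, read 0 -> (B,0)->write 1,move L,goto C. Now: state=C, head=2, tape[-2..4]=0110110 (head:     ^)
Step 3: in state C at pos 2, read 1 -> (C,1)->write 1,move L,goto H. Now: state=H, head=1, tape[-2..4]=0110110 (head:    ^)

Answer: H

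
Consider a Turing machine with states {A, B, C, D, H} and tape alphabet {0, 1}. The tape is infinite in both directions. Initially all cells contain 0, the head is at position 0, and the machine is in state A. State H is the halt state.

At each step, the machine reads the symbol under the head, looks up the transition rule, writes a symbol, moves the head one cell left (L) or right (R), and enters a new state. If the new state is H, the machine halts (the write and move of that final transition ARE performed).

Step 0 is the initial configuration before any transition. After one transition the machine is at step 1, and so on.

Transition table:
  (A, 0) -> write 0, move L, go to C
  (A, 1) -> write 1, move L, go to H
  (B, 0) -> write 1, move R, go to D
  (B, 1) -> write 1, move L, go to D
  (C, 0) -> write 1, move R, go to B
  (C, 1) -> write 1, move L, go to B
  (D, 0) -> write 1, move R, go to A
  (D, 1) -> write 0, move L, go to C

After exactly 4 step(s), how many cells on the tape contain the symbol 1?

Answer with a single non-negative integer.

Answer: 3

Derivation:
Step 1: in state A at pos 0, read 0 -> (A,0)->write 0,move L,goto C. Now: state=C, head=-1, tape[-2..1]=0000 (head:  ^)
Step 2: in state C at pos -1, read 0 -> (C,0)->write 1,move R,goto B. Now: state=B, head=0, tape[-2..1]=0100 (head:   ^)
Step 3: in state B at pos 0, read 0 -> (B,0)->write 1,move R,goto D. Now: state=D, head=1, tape[-2..2]=01100 (head:    ^)
Step 4: in state D at pos 1, read 0 -> (D,0)->write 1,move R,goto A. Now: state=A, head=2, tape[-2..3]=011100 (head:     ^)
Cells containing 1 after step 4: {-1, 0, 1} -> 3 cell(s)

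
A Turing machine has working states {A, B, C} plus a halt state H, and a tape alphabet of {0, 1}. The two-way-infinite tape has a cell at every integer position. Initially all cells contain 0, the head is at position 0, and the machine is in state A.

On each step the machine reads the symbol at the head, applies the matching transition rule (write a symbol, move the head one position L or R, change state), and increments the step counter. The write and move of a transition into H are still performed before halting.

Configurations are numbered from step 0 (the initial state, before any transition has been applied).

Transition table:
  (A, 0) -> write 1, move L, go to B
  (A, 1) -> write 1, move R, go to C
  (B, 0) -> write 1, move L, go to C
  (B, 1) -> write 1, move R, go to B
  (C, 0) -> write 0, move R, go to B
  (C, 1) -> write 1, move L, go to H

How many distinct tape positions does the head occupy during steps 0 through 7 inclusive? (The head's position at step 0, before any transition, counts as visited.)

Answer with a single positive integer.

Answer: 4

Derivation:
Step 1: in state A at pos 0, read 0 -> (A,0)->write 1,move L,goto B. Now: state=B, head=-1, tape[-2..1]=0010 (head:  ^)
Step 2: in state B at pos -1, read 0 -> (B,0)->write 1,move L,goto C. Now: state=C, head=-2, tape[-3..1]=00110 (head:  ^)
Step 3: in state C at pos -2, read 0 -> (C,0)->write 0,move R,goto B. Now: state=B, head=-1, tape[-3..1]=00110 (head:   ^)
Step 4: in state B at pos -1, read 1 -> (B,1)->write 1,move R,goto B. Now: state=B, head=0, tape[-3..1]=00110 (head:    ^)
Step 5: in state B at pos 0, read 1 -> (B,1)->write 1,move R,goto B. Now: state=B, head=1, tape[-3..2]=001100 (head:     ^)
Step 6: in state B at pos 1, read 0 -> (B,0)->write 1,move L,goto C. Now: state=C, head=0, tape[-3..2]=001110 (head:    ^)
Step 7: in state C at pos 0, read 1 -> (C,1)->write 1,move L,goto H. Now: state=H, head=-1, tape[-3..2]=001110 (head:   ^)
Head positions at steps 0..7: starting at 0, distinct positions visited = {-2, -1, 0, 1} -> 4 position(s)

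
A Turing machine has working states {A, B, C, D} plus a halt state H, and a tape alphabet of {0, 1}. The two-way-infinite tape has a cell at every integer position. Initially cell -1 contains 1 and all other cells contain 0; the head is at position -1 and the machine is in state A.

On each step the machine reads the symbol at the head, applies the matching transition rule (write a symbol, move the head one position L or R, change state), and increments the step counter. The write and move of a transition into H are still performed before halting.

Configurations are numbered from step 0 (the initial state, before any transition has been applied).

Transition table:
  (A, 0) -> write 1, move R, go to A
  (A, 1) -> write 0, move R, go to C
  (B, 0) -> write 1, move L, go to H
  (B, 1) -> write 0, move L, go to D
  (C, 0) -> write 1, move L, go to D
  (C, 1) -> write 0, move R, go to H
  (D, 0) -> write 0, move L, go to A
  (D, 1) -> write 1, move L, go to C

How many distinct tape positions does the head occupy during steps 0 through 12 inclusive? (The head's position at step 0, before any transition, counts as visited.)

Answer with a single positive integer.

Step 1: in state A at pos -1, read 1 -> (A,1)->write 0,move R,goto C. Now: state=C, head=0, tape[-2..1]=0000 (head:   ^)
Step 2: in state C at pos 0, read 0 -> (C,0)->write 1,move L,goto D. Now: state=D, head=-1, tape[-2..1]=0010 (head:  ^)
Step 3: in state D at pos -1, read 0 -> (D,0)->write 0,move L,goto A. Now: state=A, head=-2, tape[-3..1]=00010 (head:  ^)
Step 4: in state A at pos -2, read 0 -> (A,0)->write 1,move R,goto A. Now: state=A, head=-1, tape[-3..1]=01010 (head:   ^)
Step 5: in state A at pos -1, read 0 -> (A,0)->write 1,move R,goto A. Now: state=A, head=0, tape[-3..1]=01110 (head:    ^)
Step 6: in state A at pos 0, read 1 -> (A,1)->write 0,move R,goto C. Now: state=C, head=1, tape[-3..2]=011000 (head:     ^)
Step 7: in state C at pos 1, read 0 -> (C,0)->write 1,move L,goto D. Now: state=D, head=0, tape[-3..2]=011010 (head:    ^)
Step 8: in state D at pos 0, read 0 -> (D,0)->write 0,move L,goto A. Now: state=A, head=-1, tape[-3..2]=011010 (head:   ^)
Step 9: in state A at pos -1, read 1 -> (A,1)->write 0,move R,goto C. Now: state=C, head=0, tape[-3..2]=010010 (head:    ^)
Step 10: in state C at pos 0, read 0 -> (C,0)->write 1,move L,goto D. Now: state=D, head=-1, tape[-3..2]=010110 (head:   ^)
Step 11: in state D at pos -1, read 0 -> (D,0)->write 0,move L,goto A. Now: state=A, head=-2, tape[-3..2]=010110 (head:  ^)
Step 12: in state A at pos -2, read 1 -> (A,1)->write 0,move R,goto C. Now: state=C, head=-1, tape[-3..2]=000110 (head:   ^)
Head positions at steps 0..12: starting at -1, distinct positions visited = {-2, -1, 0, 1} -> 4 position(s)

Answer: 4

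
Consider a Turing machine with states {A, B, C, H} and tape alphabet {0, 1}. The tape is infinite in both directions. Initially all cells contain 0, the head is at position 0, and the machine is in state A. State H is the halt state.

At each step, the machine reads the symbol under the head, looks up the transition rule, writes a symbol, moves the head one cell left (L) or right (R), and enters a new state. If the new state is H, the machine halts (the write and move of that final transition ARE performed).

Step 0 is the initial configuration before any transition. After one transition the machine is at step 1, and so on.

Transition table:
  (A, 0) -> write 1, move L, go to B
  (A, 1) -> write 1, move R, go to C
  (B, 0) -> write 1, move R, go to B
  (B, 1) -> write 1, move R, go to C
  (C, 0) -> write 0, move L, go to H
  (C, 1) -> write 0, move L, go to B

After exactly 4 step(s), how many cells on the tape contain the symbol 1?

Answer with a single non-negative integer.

Step 1: in state A at pos 0, read 0 -> (A,0)->write 1,move L,goto B. Now: state=B, head=-1, tape[-2..1]=0010 (head:  ^)
Step 2: in state B at pos -1, read 0 -> (B,0)->write 1,move R,goto B. Now: state=B, head=0, tape[-2..1]=0110 (head:   ^)
Step 3: in state B at pos 0, read 1 -> (B,1)->write 1,move R,goto C. Now: state=C, head=1, tape[-2..2]=01100 (head:    ^)
Step 4: in state C at pos 1, read 0 -> (C,0)->write 0,move L,goto H. Now: state=H, head=0, tape[-2..2]=01100 (head:   ^)
Cells containing 1 after step 4: {-1, 0} -> 2 cell(s)

Answer: 2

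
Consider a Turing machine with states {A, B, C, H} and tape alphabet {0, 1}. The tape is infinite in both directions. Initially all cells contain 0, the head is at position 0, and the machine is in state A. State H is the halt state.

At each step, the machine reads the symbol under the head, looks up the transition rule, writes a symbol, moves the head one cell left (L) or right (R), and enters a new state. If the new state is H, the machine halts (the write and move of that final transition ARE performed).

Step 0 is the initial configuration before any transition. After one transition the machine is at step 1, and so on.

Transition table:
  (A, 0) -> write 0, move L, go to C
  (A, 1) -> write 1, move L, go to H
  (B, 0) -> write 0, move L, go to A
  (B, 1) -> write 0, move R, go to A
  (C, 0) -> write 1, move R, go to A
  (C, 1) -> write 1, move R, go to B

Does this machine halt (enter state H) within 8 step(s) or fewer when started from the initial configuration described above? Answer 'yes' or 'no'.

Step 1: in state A at pos 0, read 0 -> (A,0)->write 0,move L,goto C. Now: state=C, head=-1, tape[-2..1]=0000 (head:  ^)
Step 2: in state C at pos -1, read 0 -> (C,0)->write 1,move R,goto A. Now: state=A, head=0, tape[-2..1]=0100 (head:   ^)
Step 3: in state A at pos 0, read 0 -> (A,0)->write 0,move L,goto C. Now: state=C, head=-1, tape[-2..1]=0100 (head:  ^)
Step 4: in state C at pos -1, read 1 -> (C,1)->write 1,move R,goto B. Now: state=B, head=0, tape[-2..1]=0100 (head:   ^)
Step 5: in state B at pos 0, read 0 -> (B,0)->write 0,move L,goto A. Now: state=A, head=-1, tape[-2..1]=0100 (head:  ^)
Step 6: in state A at pos -1, read 1 -> (A,1)->write 1,move L,goto H. Now: state=H, head=-2, tape[-3..1]=00100 (head:  ^)
State H reached at step 6; 6 <= 8 -> yes

Answer: yes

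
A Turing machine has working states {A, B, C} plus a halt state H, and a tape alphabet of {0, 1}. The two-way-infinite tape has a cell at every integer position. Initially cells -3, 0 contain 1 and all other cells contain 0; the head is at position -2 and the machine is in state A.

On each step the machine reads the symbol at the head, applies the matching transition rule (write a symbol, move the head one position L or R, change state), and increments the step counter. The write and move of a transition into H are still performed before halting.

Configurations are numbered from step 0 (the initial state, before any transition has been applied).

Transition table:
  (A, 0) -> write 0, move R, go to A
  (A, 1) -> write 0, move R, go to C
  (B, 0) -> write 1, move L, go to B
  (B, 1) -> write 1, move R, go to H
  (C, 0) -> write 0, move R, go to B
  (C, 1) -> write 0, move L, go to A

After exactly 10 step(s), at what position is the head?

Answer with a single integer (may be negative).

Answer: -2

Derivation:
Step 1: in state A at pos -2, read 0 -> (A,0)->write 0,move R,goto A. Now: state=A, head=-1, tape[-4..1]=010010 (head:    ^)
Step 2: in state A at pos -1, read 0 -> (A,0)->write 0,move R,goto A. Now: state=A, head=0, tape[-4..1]=010010 (head:     ^)
Step 3: in state A at pos 0, read 1 -> (A,1)->write 0,move R,goto C. Now: state=C, head=1, tape[-4..2]=0100000 (head:      ^)
Step 4: in state C at pos 1, read 0 -> (C,0)->write 0,move R,goto B. Now: state=B, head=2, tape[-4..3]=01000000 (head:       ^)
Step 5: in state B at pos 2, read 0 -> (B,0)->write 1,move L,goto B. Now: state=B, head=1, tape[-4..3]=01000010 (head:      ^)
Step 6: in state B at pos 1, read 0 -> (B,0)->write 1,move L,goto B. Now: state=B, head=0, tape[-4..3]=01000110 (head:     ^)
Step 7: in state B at pos 0, read 0 -> (B,0)->write 1,move L,goto B. Now: state=B, head=-1, tape[-4..3]=01001110 (head:    ^)
Step 8: in state B at pos -1, read 0 -> (B,0)->write 1,move L,goto B. Now: state=B, head=-2, tape[-4..3]=01011110 (head:   ^)
Step 9: in state B at pos -2, read 0 -> (B,0)->write 1,move L,goto B. Now: state=B, head=-3, tape[-4..3]=01111110 (head:  ^)
Step 10: in state B at pos -3, read 1 -> (B,1)->write 1,move R,goto H. Now: state=H, head=-2, tape[-4..3]=01111110 (head:   ^)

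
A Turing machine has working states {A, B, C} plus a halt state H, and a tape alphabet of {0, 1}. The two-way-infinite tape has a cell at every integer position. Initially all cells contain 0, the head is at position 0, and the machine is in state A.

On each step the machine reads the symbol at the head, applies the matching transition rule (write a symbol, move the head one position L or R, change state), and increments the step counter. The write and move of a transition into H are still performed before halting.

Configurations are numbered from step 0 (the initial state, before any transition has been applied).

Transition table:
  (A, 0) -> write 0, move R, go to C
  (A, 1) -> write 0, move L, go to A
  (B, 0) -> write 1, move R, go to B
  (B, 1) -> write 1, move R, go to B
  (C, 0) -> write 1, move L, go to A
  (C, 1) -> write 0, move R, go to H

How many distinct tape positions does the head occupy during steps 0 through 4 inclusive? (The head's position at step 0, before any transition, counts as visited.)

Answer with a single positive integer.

Step 1: in state A at pos 0, read 0 -> (A,0)->write 0,move R,goto C. Now: state=C, head=1, tape[-1..2]=0000 (head:   ^)
Step 2: in state C at pos 1, read 0 -> (C,0)->write 1,move L,goto A. Now: state=A, head=0, tape[-1..2]=0010 (head:  ^)
Step 3: in state A at pos 0, read 0 -> (A,0)->write 0,move R,goto C. Now: state=C, head=1, tape[-1..2]=0010 (head:   ^)
Step 4: in state C at pos 1, read 1 -> (C,1)->write 0,move R,goto H. Now: state=H, head=2, tape[-1..3]=00000 (head:    ^)
Head positions at steps 0..4: starting at 0, distinct positions visited = {0, 1, 2} -> 3 position(s)

Answer: 3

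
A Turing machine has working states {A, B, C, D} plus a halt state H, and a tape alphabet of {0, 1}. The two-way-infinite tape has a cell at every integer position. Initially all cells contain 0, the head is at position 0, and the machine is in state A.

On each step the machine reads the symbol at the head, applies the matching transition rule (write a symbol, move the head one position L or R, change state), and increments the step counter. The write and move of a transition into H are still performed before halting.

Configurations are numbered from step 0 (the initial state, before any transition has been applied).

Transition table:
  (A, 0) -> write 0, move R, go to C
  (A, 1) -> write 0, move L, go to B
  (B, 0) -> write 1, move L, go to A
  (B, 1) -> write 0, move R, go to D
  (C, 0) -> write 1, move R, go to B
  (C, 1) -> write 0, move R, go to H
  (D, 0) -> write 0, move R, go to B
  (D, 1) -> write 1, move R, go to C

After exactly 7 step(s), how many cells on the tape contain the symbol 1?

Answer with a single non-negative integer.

Step 1: in state A at pos 0, read 0 -> (A,0)->write 0,move R,goto C. Now: state=C, head=1, tape[-1..2]=0000 (head:   ^)
Step 2: in state C at pos 1, read 0 -> (C,0)->write 1,move R,goto B. Now: state=B, head=2, tape[-1..3]=00100 (head:    ^)
Step 3: in state B at pos 2, read 0 -> (B,0)->write 1,move L,goto A. Now: state=A, head=1, tape[-1..3]=00110 (head:   ^)
Step 4: in state A at pos 1, read 1 -> (A,1)->write 0,move L,goto B. Now: state=B, head=0, tape[-1..3]=00010 (head:  ^)
Step 5: in state B at pos 0, read 0 -> (B,0)->write 1,move L,goto A. Now: state=A, head=-1, tape[-2..3]=001010 (head:  ^)
Step 6: in state A at pos -1, read 0 -> (A,0)->write 0,move R,goto C. Now: state=C, head=0, tape[-2..3]=001010 (head:   ^)
Step 7: in state C at pos 0, read 1 -> (C,1)->write 0,move R,goto H. Now: state=H, head=1, tape[-2..3]=000010 (head:    ^)
Cells containing 1 after step 7: {2} -> 1 cell(s)

Answer: 1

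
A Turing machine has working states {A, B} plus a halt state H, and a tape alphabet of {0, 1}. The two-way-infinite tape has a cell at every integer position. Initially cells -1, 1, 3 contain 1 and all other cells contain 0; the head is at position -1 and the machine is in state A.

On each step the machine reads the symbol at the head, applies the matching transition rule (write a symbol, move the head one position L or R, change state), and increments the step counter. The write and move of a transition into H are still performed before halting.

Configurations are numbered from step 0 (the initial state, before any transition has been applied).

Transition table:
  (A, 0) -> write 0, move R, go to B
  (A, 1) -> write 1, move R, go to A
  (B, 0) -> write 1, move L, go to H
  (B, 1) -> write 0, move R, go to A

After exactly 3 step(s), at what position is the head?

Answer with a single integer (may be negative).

Step 1: in state A at pos -1, read 1 -> (A,1)->write 1,move R,goto A. Now: state=A, head=0, tape[-2..4]=0101010 (head:   ^)
Step 2: in state A at pos 0, read 0 -> (A,0)->write 0,move R,goto B. Now: state=B, head=1, tape[-2..4]=0101010 (head:    ^)
Step 3: in state B at pos 1, read 1 -> (B,1)->write 0,move R,goto A. Now: state=A, head=2, tape[-2..4]=0100010 (head:     ^)

Answer: 2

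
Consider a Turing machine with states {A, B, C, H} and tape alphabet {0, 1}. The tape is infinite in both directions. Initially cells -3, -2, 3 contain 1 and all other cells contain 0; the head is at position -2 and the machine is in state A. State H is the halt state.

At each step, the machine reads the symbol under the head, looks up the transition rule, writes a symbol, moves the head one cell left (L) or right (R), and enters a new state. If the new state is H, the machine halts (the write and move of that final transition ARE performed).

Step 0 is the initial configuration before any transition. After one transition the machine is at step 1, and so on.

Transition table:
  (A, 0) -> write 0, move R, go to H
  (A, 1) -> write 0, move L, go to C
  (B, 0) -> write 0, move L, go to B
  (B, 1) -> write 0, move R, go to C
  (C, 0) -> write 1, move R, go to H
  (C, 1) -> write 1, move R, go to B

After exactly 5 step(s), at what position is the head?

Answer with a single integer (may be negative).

Step 1: in state A at pos -2, read 1 -> (A,1)->write 0,move L,goto C. Now: state=C, head=-3, tape[-4..4]=010000010 (head:  ^)
Step 2: in state C at pos -3, read 1 -> (C,1)->write 1,move R,goto B. Now: state=B, head=-2, tape[-4..4]=010000010 (head:   ^)
Step 3: in state B at pos -2, read 0 -> (B,0)->write 0,move L,goto B. Now: state=B, head=-3, tape[-4..4]=010000010 (head:  ^)
Step 4: in state B at pos -3, read 1 -> (B,1)->write 0,move R,goto C. Now: state=C, head=-2, tape[-4..4]=000000010 (head:   ^)
Step 5: in state C at pos -2, read 0 -> (C,0)->write 1,move R,goto H. Now: state=H, head=-1, tape[-4..4]=001000010 (head:    ^)

Answer: -1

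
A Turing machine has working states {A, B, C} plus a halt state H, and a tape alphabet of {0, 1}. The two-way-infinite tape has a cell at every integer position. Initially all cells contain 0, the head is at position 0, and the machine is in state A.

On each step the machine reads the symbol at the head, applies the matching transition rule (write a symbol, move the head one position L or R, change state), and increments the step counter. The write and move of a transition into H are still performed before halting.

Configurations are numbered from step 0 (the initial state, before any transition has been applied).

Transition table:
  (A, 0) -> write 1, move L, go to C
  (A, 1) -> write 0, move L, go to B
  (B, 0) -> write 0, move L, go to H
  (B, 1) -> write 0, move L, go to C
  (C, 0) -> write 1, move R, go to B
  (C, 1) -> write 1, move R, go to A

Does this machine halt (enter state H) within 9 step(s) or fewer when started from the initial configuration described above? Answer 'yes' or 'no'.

Answer: no

Derivation:
Step 1: in state A at pos 0, read 0 -> (A,0)->write 1,move L,goto C. Now: state=C, head=-1, tape[-2..1]=0010 (head:  ^)
Step 2: in state C at pos -1, read 0 -> (C,0)->write 1,move R,goto B. Now: state=B, head=0, tape[-2..1]=0110 (head:   ^)
Step 3: in state B at pos 0, read 1 -> (B,1)->write 0,move L,goto C. Now: state=C, head=-1, tape[-2..1]=0100 (head:  ^)
Step 4: in state C at pos -1, read 1 -> (C,1)->write 1,move R,goto A. Now: state=A, head=0, tape[-2..1]=0100 (head:   ^)
Step 5: in state A at pos 0, read 0 -> (A,0)->write 1,move L,goto C. Now: state=C, head=-1, tape[-2..1]=0110 (head:  ^)
Step 6: in state C at pos -1, read 1 -> (C,1)->write 1,move R,goto A. Now: state=A, head=0, tape[-2..1]=0110 (head:   ^)
Step 7: in state A at pos 0, read 1 -> (A,1)->write 0,move L,goto B. Now: state=B, head=-1, tape[-2..1]=0100 (head:  ^)
Step 8: in state B at pos -1, read 1 -> (B,1)->write 0,move L,goto C. Now: state=C, head=-2, tape[-3..1]=00000 (head:  ^)
Step 9: in state C at pos -2, read 0 -> (C,0)->write 1,move R,goto B. Now: state=B, head=-1, tape[-3..1]=01000 (head:   ^)
After 9 step(s): state = B (not H) -> not halted within 9 -> no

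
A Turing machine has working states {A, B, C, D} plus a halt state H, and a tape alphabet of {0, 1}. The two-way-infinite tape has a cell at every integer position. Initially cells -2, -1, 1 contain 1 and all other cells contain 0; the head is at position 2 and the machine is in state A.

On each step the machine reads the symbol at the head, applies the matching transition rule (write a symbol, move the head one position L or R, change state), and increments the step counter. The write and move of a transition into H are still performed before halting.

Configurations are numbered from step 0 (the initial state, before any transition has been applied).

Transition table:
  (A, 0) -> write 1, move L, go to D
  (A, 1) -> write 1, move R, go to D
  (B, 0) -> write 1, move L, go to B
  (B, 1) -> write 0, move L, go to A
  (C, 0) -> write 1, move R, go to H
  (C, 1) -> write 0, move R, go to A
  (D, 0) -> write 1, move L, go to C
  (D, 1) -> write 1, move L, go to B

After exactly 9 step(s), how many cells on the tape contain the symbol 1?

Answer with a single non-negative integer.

Answer: 4

Derivation:
Step 1: in state A at pos 2, read 0 -> (A,0)->write 1,move L,goto D. Now: state=D, head=1, tape[-3..3]=0110110 (head:     ^)
Step 2: in state D at pos 1, read 1 -> (D,1)->write 1,move L,goto B. Now: state=B, head=0, tape[-3..3]=0110110 (head:    ^)
Step 3: in state B at pos 0, read 0 -> (B,0)->write 1,move L,goto B. Now: state=B, head=-1, tape[-3..3]=0111110 (head:   ^)
Step 4: in state B at pos -1, read 1 -> (B,1)->write 0,move L,goto A. Now: state=A, head=-2, tape[-3..3]=0101110 (head:  ^)
Step 5: in state A at pos -2, read 1 -> (A,1)->write 1,move R,goto D. Now: state=D, head=-1, tape[-3..3]=0101110 (head:   ^)
Step 6: in state D at pos -1, read 0 -> (D,0)->write 1,move L,goto C. Now: state=C, head=-2, tape[-3..3]=0111110 (head:  ^)
Step 7: in state C at pos -2, read 1 -> (C,1)->write 0,move R,goto A. Now: state=A, head=-1, tape[-3..3]=0011110 (head:   ^)
Step 8: in state A at pos -1, read 1 -> (A,1)->write 1,move R,goto D. Now: state=D, head=0, tape[-3..3]=0011110 (head:    ^)
Step 9: in state D at pos 0, read 1 -> (D,1)->write 1,move L,goto B. Now: state=B, head=-1, tape[-3..3]=0011110 (head:   ^)
Cells containing 1 after step 9: {-1, 0, 1, 2} -> 4 cell(s)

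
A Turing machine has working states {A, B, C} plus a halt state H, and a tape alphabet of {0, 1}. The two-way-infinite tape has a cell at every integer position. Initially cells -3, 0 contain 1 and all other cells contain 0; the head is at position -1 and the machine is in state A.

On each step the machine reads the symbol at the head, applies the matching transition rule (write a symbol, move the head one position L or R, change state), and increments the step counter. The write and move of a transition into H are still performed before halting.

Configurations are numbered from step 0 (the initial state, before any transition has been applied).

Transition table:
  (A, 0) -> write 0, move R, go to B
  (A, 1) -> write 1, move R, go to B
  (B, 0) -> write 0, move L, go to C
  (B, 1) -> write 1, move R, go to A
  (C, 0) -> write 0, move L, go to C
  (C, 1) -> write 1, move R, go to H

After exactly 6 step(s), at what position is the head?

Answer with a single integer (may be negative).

Step 1: in state A at pos -1, read 0 -> (A,0)->write 0,move R,goto B. Now: state=B, head=0, tape[-4..1]=010010 (head:     ^)
Step 2: in state B at pos 0, read 1 -> (B,1)->write 1,move R,goto A. Now: state=A, head=1, tape[-4..2]=0100100 (head:      ^)
Step 3: in state A at pos 1, read 0 -> (A,0)->write 0,move R,goto B. Now: state=B, head=2, tape[-4..3]=01001000 (head:       ^)
Step 4: in state B at pos 2, read 0 -> (B,0)->write 0,move L,goto C. Now: state=C, head=1, tape[-4..3]=01001000 (head:      ^)
Step 5: in state C at pos 1, read 0 -> (C,0)->write 0,move L,goto C. Now: state=C, head=0, tape[-4..3]=01001000 (head:     ^)
Step 6: in state C at pos 0, read 1 -> (C,1)->write 1,move R,goto H. Now: state=H, head=1, tape[-4..3]=01001000 (head:      ^)

Answer: 1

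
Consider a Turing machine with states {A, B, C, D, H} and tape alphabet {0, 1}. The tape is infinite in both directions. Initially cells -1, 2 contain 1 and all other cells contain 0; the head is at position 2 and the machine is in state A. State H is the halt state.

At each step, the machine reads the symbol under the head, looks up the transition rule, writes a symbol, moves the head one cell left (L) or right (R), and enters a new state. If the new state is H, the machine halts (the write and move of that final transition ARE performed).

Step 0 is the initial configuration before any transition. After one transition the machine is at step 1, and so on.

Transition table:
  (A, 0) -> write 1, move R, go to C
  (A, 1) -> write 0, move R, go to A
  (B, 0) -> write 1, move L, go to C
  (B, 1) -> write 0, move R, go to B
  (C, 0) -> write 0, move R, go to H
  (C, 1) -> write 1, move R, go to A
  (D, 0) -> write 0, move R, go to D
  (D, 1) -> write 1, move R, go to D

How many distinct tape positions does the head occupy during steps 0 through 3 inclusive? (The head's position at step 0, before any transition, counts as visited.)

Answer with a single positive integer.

Answer: 4

Derivation:
Step 1: in state A at pos 2, read 1 -> (A,1)->write 0,move R,goto A. Now: state=A, head=3, tape[-2..4]=0100000 (head:      ^)
Step 2: in state A at pos 3, read 0 -> (A,0)->write 1,move R,goto C. Now: state=C, head=4, tape[-2..5]=01000100 (head:       ^)
Step 3: in state C at pos 4, read 0 -> (C,0)->write 0,move R,goto H. Now: state=H, head=5, tape[-2..6]=010001000 (head:        ^)
Head positions at steps 0..3: starting at 2, distinct positions visited = {2, 3, 4, 5} -> 4 position(s)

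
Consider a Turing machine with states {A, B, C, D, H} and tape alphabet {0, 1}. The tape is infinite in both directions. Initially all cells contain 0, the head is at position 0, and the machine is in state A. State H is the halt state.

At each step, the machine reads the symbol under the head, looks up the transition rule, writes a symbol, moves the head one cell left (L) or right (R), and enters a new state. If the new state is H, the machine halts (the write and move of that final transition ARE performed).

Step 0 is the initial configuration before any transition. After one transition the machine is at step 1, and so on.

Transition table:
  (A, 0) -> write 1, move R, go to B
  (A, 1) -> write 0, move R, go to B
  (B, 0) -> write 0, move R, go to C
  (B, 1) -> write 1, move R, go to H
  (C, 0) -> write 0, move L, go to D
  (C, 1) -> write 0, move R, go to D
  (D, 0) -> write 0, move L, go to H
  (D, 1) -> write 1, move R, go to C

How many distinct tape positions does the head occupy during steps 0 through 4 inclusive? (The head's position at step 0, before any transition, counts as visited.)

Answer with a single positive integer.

Answer: 3

Derivation:
Step 1: in state A at pos 0, read 0 -> (A,0)->write 1,move R,goto B. Now: state=B, head=1, tape[-1..2]=0100 (head:   ^)
Step 2: in state B at pos 1, read 0 -> (B,0)->write 0,move R,goto C. Now: state=C, head=2, tape[-1..3]=01000 (head:    ^)
Step 3: in state C at pos 2, read 0 -> (C,0)->write 0,move L,goto D. Now: state=D, head=1, tape[-1..3]=01000 (head:   ^)
Step 4: in state D at pos 1, read 0 -> (D,0)->write 0,move L,goto H. Now: state=H, head=0, tape[-1..3]=01000 (head:  ^)
Head positions at steps 0..4: starting at 0, distinct positions visited = {0, 1, 2} -> 3 position(s)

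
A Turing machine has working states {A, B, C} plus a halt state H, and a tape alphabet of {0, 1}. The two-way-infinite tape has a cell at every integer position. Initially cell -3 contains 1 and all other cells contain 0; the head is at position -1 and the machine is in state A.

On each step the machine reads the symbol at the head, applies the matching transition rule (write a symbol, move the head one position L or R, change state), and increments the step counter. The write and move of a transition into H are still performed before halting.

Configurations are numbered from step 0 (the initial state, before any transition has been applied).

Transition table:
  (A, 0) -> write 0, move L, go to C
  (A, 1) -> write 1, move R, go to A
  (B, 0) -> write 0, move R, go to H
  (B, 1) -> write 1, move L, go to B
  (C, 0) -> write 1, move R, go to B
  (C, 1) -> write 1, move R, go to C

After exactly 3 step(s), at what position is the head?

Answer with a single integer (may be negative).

Answer: 0

Derivation:
Step 1: in state A at pos -1, read 0 -> (A,0)->write 0,move L,goto C. Now: state=C, head=-2, tape[-4..0]=01000 (head:   ^)
Step 2: in state C at pos -2, read 0 -> (C,0)->write 1,move R,goto B. Now: state=B, head=-1, tape[-4..0]=01100 (head:    ^)
Step 3: in state B at pos -1, read 0 -> (B,0)->write 0,move R,goto H. Now: state=H, head=0, tape[-4..1]=011000 (head:     ^)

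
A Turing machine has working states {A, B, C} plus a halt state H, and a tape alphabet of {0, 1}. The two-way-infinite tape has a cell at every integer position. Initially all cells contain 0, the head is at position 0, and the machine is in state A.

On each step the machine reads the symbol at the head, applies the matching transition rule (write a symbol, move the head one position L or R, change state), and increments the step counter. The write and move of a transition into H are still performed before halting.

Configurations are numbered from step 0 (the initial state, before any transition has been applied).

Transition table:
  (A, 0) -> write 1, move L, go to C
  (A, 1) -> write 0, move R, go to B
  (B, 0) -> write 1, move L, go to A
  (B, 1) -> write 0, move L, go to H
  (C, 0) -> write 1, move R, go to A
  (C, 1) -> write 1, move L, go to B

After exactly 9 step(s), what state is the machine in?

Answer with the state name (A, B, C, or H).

Answer: A

Derivation:
Step 1: in state A at pos 0, read 0 -> (A,0)->write 1,move L,goto C. Now: state=C, head=-1, tape[-2..1]=0010 (head:  ^)
Step 2: in state C at pos -1, read 0 -> (C,0)->write 1,move R,goto A. Now: state=A, head=0, tape[-2..1]=0110 (head:   ^)
Step 3: in state A at pos 0, read 1 -> (A,1)->write 0,move R,goto B. Now: state=B, head=1, tape[-2..2]=01000 (head:    ^)
Step 4: in state B at pos 1, read 0 -> (B,0)->write 1,move L,goto A. Now: state=A, head=0, tape[-2..2]=01010 (head:   ^)
Step 5: in state A at pos 0, read 0 -> (A,0)->write 1,move L,goto C. Now: state=C, head=-1, tape[-2..2]=01110 (head:  ^)
Step 6: in state C at pos -1, read 1 -> (C,1)->write 1,move L,goto B. Now: state=B, head=-2, tape[-3..2]=001110 (head:  ^)
Step 7: in state B at pos -2, read 0 -> (B,0)->write 1,move L,goto A. Now: state=A, head=-3, tape[-4..2]=0011110 (head:  ^)
Step 8: in state A at pos -3, read 0 -> (A,0)->write 1,move L,goto C. Now: state=C, head=-4, tape[-5..2]=00111110 (head:  ^)
Step 9: in state C at pos -4, read 0 -> (C,0)->write 1,move R,goto A. Now: state=A, head=-3, tape[-5..2]=01111110 (head:   ^)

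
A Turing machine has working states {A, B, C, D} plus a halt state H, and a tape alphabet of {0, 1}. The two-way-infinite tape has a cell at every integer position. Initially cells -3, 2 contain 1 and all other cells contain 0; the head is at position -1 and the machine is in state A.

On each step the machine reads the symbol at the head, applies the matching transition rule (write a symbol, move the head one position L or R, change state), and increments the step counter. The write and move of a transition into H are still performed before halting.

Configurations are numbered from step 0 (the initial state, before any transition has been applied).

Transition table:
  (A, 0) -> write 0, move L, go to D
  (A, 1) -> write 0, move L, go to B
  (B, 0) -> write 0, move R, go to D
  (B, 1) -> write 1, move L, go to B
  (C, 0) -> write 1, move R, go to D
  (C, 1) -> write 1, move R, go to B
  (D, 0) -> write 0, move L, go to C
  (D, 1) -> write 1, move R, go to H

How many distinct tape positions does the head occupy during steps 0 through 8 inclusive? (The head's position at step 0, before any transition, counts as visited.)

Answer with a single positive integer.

Step 1: in state A at pos -1, read 0 -> (A,0)->write 0,move L,goto D. Now: state=D, head=-2, tape[-4..3]=01000010 (head:   ^)
Step 2: in state D at pos -2, read 0 -> (D,0)->write 0,move L,goto C. Now: state=C, head=-3, tape[-4..3]=01000010 (head:  ^)
Step 3: in state C at pos -3, read 1 -> (C,1)->write 1,move R,goto B. Now: state=B, head=-2, tape[-4..3]=01000010 (head:   ^)
Step 4: in state B at pos -2, read 0 -> (B,0)->write 0,move R,goto D. Now: state=D, head=-1, tape[-4..3]=01000010 (head:    ^)
Step 5: in state D at pos -1, read 0 -> (D,0)->write 0,move L,goto C. Now: state=C, head=-2, tape[-4..3]=01000010 (head:   ^)
Step 6: in state C at pos -2, read 0 -> (C,0)->write 1,move R,goto D. Now: state=D, head=-1, tape[-4..3]=01100010 (head:    ^)
Step 7: in state D at pos -1, read 0 -> (D,0)->write 0,move L,goto C. Now: state=C, head=-2, tape[-4..3]=01100010 (head:   ^)
Step 8: in state C at pos -2, read 1 -> (C,1)->write 1,move R,goto B. Now: state=B, head=-1, tape[-4..3]=01100010 (head:    ^)
Head positions at steps 0..8: starting at -1, distinct positions visited = {-3, -2, -1} -> 3 position(s)

Answer: 3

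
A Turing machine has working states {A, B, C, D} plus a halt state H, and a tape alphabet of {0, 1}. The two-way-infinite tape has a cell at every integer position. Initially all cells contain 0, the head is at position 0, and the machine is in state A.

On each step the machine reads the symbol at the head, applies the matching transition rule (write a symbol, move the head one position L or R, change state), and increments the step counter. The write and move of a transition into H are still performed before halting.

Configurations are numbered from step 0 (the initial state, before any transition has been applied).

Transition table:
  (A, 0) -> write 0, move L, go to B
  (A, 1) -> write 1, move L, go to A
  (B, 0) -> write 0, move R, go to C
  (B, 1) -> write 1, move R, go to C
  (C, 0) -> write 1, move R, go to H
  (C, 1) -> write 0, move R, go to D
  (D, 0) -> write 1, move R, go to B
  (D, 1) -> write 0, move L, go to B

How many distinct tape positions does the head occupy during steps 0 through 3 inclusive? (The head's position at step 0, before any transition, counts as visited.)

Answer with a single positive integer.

Answer: 3

Derivation:
Step 1: in state A at pos 0, read 0 -> (A,0)->write 0,move L,goto B. Now: state=B, head=-1, tape[-2..1]=0000 (head:  ^)
Step 2: in state B at pos -1, read 0 -> (B,0)->write 0,move R,goto C. Now: state=C, head=0, tape[-2..1]=0000 (head:   ^)
Step 3: in state C at pos 0, read 0 -> (C,0)->write 1,move R,goto H. Now: state=H, head=1, tape[-2..2]=00100 (head:    ^)
Head positions at steps 0..3: starting at 0, distinct positions visited = {-1, 0, 1} -> 3 position(s)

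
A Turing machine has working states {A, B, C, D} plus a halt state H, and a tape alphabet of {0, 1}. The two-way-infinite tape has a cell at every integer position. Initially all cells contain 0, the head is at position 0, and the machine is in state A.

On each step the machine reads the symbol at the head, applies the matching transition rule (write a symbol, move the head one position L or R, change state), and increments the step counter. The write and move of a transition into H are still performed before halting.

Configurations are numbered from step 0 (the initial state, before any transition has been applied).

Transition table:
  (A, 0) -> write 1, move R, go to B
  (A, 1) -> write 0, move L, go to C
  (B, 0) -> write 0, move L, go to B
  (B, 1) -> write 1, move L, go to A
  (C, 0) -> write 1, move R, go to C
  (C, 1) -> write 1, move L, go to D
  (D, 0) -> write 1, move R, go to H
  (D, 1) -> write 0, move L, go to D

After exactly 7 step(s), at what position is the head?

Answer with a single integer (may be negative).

Step 1: in state A at pos 0, read 0 -> (A,0)->write 1,move R,goto B. Now: state=B, head=1, tape[-1..2]=0100 (head:   ^)
Step 2: in state B at pos 1, read 0 -> (B,0)->write 0,move L,goto B. Now: state=B, head=0, tape[-1..2]=0100 (head:  ^)
Step 3: in state B at pos 0, read 1 -> (B,1)->write 1,move L,goto A. Now: state=A, head=-1, tape[-2..2]=00100 (head:  ^)
Step 4: in state A at pos -1, read 0 -> (A,0)->write 1,move R,goto B. Now: state=B, head=0, tape[-2..2]=01100 (head:   ^)
Step 5: in state B at pos 0, read 1 -> (B,1)->write 1,move L,goto A. Now: state=A, head=-1, tape[-2..2]=01100 (head:  ^)
Step 6: in state A at pos -1, read 1 -> (A,1)->write 0,move L,goto C. Now: state=C, head=-2, tape[-3..2]=000100 (head:  ^)
Step 7: in state C at pos -2, read 0 -> (C,0)->write 1,move R,goto C. Now: state=C, head=-1, tape[-3..2]=010100 (head:   ^)

Answer: -1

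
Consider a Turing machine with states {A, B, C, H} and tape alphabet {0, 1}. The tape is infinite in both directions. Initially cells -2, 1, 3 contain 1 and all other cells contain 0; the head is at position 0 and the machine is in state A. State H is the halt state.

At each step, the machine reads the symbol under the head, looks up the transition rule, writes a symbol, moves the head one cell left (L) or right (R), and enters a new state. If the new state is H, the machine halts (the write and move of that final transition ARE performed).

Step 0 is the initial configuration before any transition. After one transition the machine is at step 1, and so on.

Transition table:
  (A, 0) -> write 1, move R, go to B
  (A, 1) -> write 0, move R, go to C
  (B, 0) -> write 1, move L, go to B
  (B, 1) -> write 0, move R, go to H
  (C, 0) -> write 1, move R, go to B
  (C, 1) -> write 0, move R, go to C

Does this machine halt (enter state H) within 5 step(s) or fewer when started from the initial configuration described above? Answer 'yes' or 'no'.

Step 1: in state A at pos 0, read 0 -> (A,0)->write 1,move R,goto B. Now: state=B, head=1, tape[-3..4]=01011010 (head:     ^)
Step 2: in state B at pos 1, read 1 -> (B,1)->write 0,move R,goto H. Now: state=H, head=2, tape[-3..4]=01010010 (head:      ^)
State H reached at step 2; 2 <= 5 -> yes

Answer: yes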